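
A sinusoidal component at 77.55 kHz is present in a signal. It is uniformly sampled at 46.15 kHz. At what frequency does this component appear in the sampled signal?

77.55 kHz mod fs = 31.4 kHz.
31.4 kHz > fs/2 = 23.075 kHz, folds to fs − 31.4 kHz = 14.75 kHz.

14.75 kHz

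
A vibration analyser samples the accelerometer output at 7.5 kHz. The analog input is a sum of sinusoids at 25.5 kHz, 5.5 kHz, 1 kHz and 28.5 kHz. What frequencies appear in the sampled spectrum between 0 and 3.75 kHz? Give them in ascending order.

1 kHz, 1.5 kHz, 2 kHz, 3 kHz

fs/2 = 3.75 kHz.
25.5 kHz mod fs = 3 kHz.
3 kHz ≤ fs/2 = 3.75 kHz, appears at 3 kHz.
5.5 kHz > fs/2 = 3.75 kHz, folds to fs − 5.5 kHz = 2 kHz.
1 kHz ≤ fs/2 = 3.75 kHz, passes unchanged.
28.5 kHz mod fs = 6 kHz.
6 kHz > fs/2 = 3.75 kHz, folds to fs − 6 kHz = 1.5 kHz.
Distinct values: {1 kHz, 1.5 kHz, 2 kHz, 3 kHz}.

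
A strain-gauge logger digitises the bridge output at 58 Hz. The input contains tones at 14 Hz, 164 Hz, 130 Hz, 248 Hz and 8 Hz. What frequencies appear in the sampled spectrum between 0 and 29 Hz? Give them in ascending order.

8 Hz, 10 Hz, 14 Hz, 16 Hz

fs/2 = 29 Hz.
14 Hz ≤ fs/2 = 29 Hz, passes unchanged.
164 Hz mod fs = 48 Hz.
48 Hz > fs/2 = 29 Hz, folds to fs − 48 Hz = 10 Hz.
130 Hz mod fs = 14 Hz.
14 Hz ≤ fs/2 = 29 Hz, appears at 14 Hz.
248 Hz mod fs = 16 Hz.
16 Hz ≤ fs/2 = 29 Hz, appears at 16 Hz.
8 Hz ≤ fs/2 = 29 Hz, passes unchanged.
Distinct values: {8 Hz, 10 Hz, 14 Hz, 16 Hz}.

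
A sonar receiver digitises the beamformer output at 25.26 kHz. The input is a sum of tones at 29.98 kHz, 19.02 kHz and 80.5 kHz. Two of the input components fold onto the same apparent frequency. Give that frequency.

4.72 kHz

fs/2 = 12.63 kHz.
29.98 kHz mod fs = 4.72 kHz.
4.72 kHz ≤ fs/2 = 12.63 kHz, appears at 4.72 kHz.
19.02 kHz > fs/2 = 12.63 kHz, folds to fs − 19.02 kHz = 6.24 kHz.
80.5 kHz mod fs = 4.72 kHz.
4.72 kHz ≤ fs/2 = 12.63 kHz, appears at 4.72 kHz.
29.98 kHz and 80.5 kHz both map to 4.72 kHz.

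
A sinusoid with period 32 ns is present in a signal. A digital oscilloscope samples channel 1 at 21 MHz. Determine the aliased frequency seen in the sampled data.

10.25 MHz

T = 32 ns → f = 1/T = 31.25 MHz.
31.25 MHz mod fs = 10.25 MHz.
10.25 MHz ≤ fs/2 = 10.5 MHz, appears at 10.25 MHz.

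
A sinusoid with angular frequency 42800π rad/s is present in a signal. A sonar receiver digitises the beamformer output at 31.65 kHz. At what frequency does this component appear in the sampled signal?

10.25 kHz

ω = 42800π rad/s → f = ω/(2π) = 21400 Hz = 21.4 kHz.
21.4 kHz > fs/2 = 15.825 kHz, folds to fs − 21.4 kHz = 10.25 kHz.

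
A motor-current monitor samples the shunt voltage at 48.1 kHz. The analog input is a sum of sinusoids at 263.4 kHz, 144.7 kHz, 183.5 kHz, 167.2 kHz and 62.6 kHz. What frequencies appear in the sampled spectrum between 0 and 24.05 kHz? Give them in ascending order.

0.4 kHz, 8.9 kHz, 14.5 kHz, 22.9 kHz

fs/2 = 24.05 kHz.
263.4 kHz mod fs = 22.9 kHz.
22.9 kHz ≤ fs/2 = 24.05 kHz, appears at 22.9 kHz.
144.7 kHz mod fs = 0.4 kHz.
0.4 kHz ≤ fs/2 = 24.05 kHz, appears at 0.4 kHz.
183.5 kHz mod fs = 39.2 kHz.
39.2 kHz > fs/2 = 24.05 kHz, folds to fs − 39.2 kHz = 8.9 kHz.
167.2 kHz mod fs = 22.9 kHz.
22.9 kHz ≤ fs/2 = 24.05 kHz, appears at 22.9 kHz.
62.6 kHz mod fs = 14.5 kHz.
14.5 kHz ≤ fs/2 = 24.05 kHz, appears at 14.5 kHz.
Distinct values: {0.4 kHz, 8.9 kHz, 14.5 kHz, 22.9 kHz}.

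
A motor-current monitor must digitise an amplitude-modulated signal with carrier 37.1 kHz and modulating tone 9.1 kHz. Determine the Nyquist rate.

92.4 kHz

AM sidebands sit at fc ± fm = 28 kHz and 46.2 kHz.
Highest-frequency component: 46.2 kHz.
Nyquist rate = 2 × 46.2 kHz = 92.4 kHz.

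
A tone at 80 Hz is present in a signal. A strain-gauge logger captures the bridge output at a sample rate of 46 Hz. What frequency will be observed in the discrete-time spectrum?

12 Hz

80 Hz mod fs = 34 Hz.
34 Hz > fs/2 = 23 Hz, folds to fs − 34 Hz = 12 Hz.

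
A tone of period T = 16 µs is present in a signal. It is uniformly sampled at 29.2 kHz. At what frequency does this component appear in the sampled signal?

4.1 kHz

T = 16 µs → f = 1/T = 62.5 kHz.
62.5 kHz mod fs = 4.1 kHz.
4.1 kHz ≤ fs/2 = 14.6 kHz, appears at 4.1 kHz.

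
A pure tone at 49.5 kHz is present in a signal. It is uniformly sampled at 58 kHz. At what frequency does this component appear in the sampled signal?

49.5 kHz > fs/2 = 29 kHz, folds to fs − 49.5 kHz = 8.5 kHz.

8.5 kHz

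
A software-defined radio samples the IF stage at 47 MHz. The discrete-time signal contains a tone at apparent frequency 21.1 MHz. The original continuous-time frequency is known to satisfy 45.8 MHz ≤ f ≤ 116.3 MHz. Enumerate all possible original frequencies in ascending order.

Frequencies that alias to 21.1 MHz are k·fs ± 21.1 MHz for integer k ≥ 0.
k=0: 21.1 MHz.
k=1: 25.9 MHz, 68.1 MHz.
k=2: 72.9 MHz, 115.1 MHz.
k=3: 119.9 MHz, 162.1 MHz.
Within [45.8 MHz, 116.3 MHz]: 68.1 MHz, 72.9 MHz, 115.1 MHz.

68.1 MHz, 72.9 MHz, 115.1 MHz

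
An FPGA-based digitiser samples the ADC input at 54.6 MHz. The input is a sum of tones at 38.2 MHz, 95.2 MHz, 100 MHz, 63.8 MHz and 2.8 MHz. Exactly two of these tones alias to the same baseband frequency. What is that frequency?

9.2 MHz

fs/2 = 27.3 MHz.
38.2 MHz > fs/2 = 27.3 MHz, folds to fs − 38.2 MHz = 16.4 MHz.
95.2 MHz mod fs = 40.6 MHz.
40.6 MHz > fs/2 = 27.3 MHz, folds to fs − 40.6 MHz = 14 MHz.
100 MHz mod fs = 45.4 MHz.
45.4 MHz > fs/2 = 27.3 MHz, folds to fs − 45.4 MHz = 9.2 MHz.
63.8 MHz mod fs = 9.2 MHz.
9.2 MHz ≤ fs/2 = 27.3 MHz, appears at 9.2 MHz.
2.8 MHz ≤ fs/2 = 27.3 MHz, passes unchanged.
63.8 MHz and 100 MHz both map to 9.2 MHz.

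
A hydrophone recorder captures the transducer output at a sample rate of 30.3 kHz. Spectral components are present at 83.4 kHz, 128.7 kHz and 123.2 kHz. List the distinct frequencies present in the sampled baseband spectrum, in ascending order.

fs/2 = 15.15 kHz.
83.4 kHz mod fs = 22.8 kHz.
22.8 kHz > fs/2 = 15.15 kHz, folds to fs − 22.8 kHz = 7.5 kHz.
128.7 kHz mod fs = 7.5 kHz.
7.5 kHz ≤ fs/2 = 15.15 kHz, appears at 7.5 kHz.
123.2 kHz mod fs = 2 kHz.
2 kHz ≤ fs/2 = 15.15 kHz, appears at 2 kHz.
Distinct values: {2 kHz, 7.5 kHz}.

2 kHz, 7.5 kHz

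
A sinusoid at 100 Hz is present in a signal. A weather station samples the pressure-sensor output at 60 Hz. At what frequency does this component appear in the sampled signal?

20 Hz

100 Hz mod fs = 40 Hz.
40 Hz > fs/2 = 30 Hz, folds to fs − 40 Hz = 20 Hz.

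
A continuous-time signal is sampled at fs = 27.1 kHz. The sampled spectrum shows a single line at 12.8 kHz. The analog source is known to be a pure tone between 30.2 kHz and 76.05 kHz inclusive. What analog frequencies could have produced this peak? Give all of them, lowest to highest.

39.9 kHz, 41.4 kHz, 67 kHz, 68.5 kHz

Frequencies that alias to 12.8 kHz are k·fs ± 12.8 kHz for integer k ≥ 0.
k=0: 12.8 kHz.
k=1: 14.3 kHz, 39.9 kHz.
k=2: 41.4 kHz, 67 kHz.
k=3: 68.5 kHz, 94.1 kHz.
k=4: 95.6 kHz, 121.2 kHz.
Within [30.2 kHz, 76.05 kHz]: 39.9 kHz, 41.4 kHz, 67 kHz, 68.5 kHz.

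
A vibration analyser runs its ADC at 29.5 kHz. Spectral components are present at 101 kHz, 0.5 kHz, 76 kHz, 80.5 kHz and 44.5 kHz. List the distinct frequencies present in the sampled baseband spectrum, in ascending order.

fs/2 = 14.75 kHz.
101 kHz mod fs = 12.5 kHz.
12.5 kHz ≤ fs/2 = 14.75 kHz, appears at 12.5 kHz.
0.5 kHz ≤ fs/2 = 14.75 kHz, passes unchanged.
76 kHz mod fs = 17 kHz.
17 kHz > fs/2 = 14.75 kHz, folds to fs − 17 kHz = 12.5 kHz.
80.5 kHz mod fs = 21.5 kHz.
21.5 kHz > fs/2 = 14.75 kHz, folds to fs − 21.5 kHz = 8 kHz.
44.5 kHz mod fs = 15 kHz.
15 kHz > fs/2 = 14.75 kHz, folds to fs − 15 kHz = 14.5 kHz.
Distinct values: {0.5 kHz, 8 kHz, 12.5 kHz, 14.5 kHz}.

0.5 kHz, 8 kHz, 12.5 kHz, 14.5 kHz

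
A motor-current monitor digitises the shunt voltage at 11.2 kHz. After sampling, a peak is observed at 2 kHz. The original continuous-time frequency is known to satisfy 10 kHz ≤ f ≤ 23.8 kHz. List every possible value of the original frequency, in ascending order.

Frequencies that alias to 2 kHz are k·fs ± 2 kHz for integer k ≥ 0.
k=0: 2 kHz.
k=1: 9.2 kHz, 13.2 kHz.
k=2: 20.4 kHz, 24.4 kHz.
k=3: 31.6 kHz, 35.6 kHz.
Within [10 kHz, 23.8 kHz]: 13.2 kHz, 20.4 kHz.

13.2 kHz, 20.4 kHz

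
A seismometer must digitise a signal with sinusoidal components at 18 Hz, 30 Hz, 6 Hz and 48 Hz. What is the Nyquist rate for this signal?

Highest-frequency component: 48 Hz.
Nyquist rate = 2 × 48 Hz = 96 Hz.

96 Hz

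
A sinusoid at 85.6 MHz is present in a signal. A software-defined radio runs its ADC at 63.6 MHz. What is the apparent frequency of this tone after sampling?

22 MHz

85.6 MHz mod fs = 22 MHz.
22 MHz ≤ fs/2 = 31.8 MHz, appears at 22 MHz.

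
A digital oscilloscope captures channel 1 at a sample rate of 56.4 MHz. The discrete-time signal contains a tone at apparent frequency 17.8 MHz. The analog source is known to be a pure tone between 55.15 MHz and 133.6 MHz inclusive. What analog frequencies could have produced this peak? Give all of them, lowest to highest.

74.2 MHz, 95 MHz, 130.6 MHz

Frequencies that alias to 17.8 MHz are k·fs ± 17.8 MHz for integer k ≥ 0.
k=0: 17.8 MHz.
k=1: 38.6 MHz, 74.2 MHz.
k=2: 95 MHz, 130.6 MHz.
k=3: 151.4 MHz, 187 MHz.
Within [55.15 MHz, 133.6 MHz]: 74.2 MHz, 95 MHz, 130.6 MHz.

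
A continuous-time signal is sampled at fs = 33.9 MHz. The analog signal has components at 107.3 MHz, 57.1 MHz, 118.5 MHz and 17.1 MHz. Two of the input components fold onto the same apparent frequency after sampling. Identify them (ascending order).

17.1 MHz, 118.5 MHz

fs/2 = 16.95 MHz.
107.3 MHz mod fs = 5.6 MHz.
5.6 MHz ≤ fs/2 = 16.95 MHz, appears at 5.6 MHz.
57.1 MHz mod fs = 23.2 MHz.
23.2 MHz > fs/2 = 16.95 MHz, folds to fs − 23.2 MHz = 10.7 MHz.
118.5 MHz mod fs = 16.8 MHz.
16.8 MHz ≤ fs/2 = 16.95 MHz, appears at 16.8 MHz.
17.1 MHz > fs/2 = 16.95 MHz, folds to fs − 17.1 MHz = 16.8 MHz.
17.1 MHz and 118.5 MHz both map to 16.8 MHz.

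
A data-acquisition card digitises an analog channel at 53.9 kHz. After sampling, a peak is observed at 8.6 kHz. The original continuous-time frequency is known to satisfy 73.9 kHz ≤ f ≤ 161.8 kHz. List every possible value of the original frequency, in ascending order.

Frequencies that alias to 8.6 kHz are k·fs ± 8.6 kHz for integer k ≥ 0.
k=0: 8.6 kHz.
k=1: 45.3 kHz, 62.5 kHz.
k=2: 99.2 kHz, 116.4 kHz.
k=3: 153.1 kHz, 170.3 kHz.
k=4: 207 kHz, 224.2 kHz.
Within [73.9 kHz, 161.8 kHz]: 99.2 kHz, 116.4 kHz, 153.1 kHz.

99.2 kHz, 116.4 kHz, 153.1 kHz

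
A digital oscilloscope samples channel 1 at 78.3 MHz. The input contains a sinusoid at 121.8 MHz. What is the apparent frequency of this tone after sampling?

34.8 MHz

121.8 MHz mod fs = 43.5 MHz.
43.5 MHz > fs/2 = 39.15 MHz, folds to fs − 43.5 MHz = 34.8 MHz.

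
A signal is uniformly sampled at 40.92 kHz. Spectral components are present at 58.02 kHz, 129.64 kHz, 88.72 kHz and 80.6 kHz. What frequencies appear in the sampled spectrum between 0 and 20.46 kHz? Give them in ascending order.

fs/2 = 20.46 kHz.
58.02 kHz mod fs = 17.1 kHz.
17.1 kHz ≤ fs/2 = 20.46 kHz, appears at 17.1 kHz.
129.64 kHz mod fs = 6.88 kHz.
6.88 kHz ≤ fs/2 = 20.46 kHz, appears at 6.88 kHz.
88.72 kHz mod fs = 6.88 kHz.
6.88 kHz ≤ fs/2 = 20.46 kHz, appears at 6.88 kHz.
80.6 kHz mod fs = 39.68 kHz.
39.68 kHz > fs/2 = 20.46 kHz, folds to fs − 39.68 kHz = 1.24 kHz.
Distinct values: {1.24 kHz, 6.88 kHz, 17.1 kHz}.

1.24 kHz, 6.88 kHz, 17.1 kHz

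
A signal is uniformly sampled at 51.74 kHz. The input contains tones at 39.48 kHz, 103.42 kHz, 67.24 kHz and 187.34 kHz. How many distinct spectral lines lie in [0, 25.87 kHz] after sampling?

4

fs/2 = 25.87 kHz.
39.48 kHz > fs/2 = 25.87 kHz, folds to fs − 39.48 kHz = 12.26 kHz.
103.42 kHz mod fs = 51.68 kHz.
51.68 kHz > fs/2 = 25.87 kHz, folds to fs − 51.68 kHz = 0.06 kHz.
67.24 kHz mod fs = 15.5 kHz.
15.5 kHz ≤ fs/2 = 25.87 kHz, appears at 15.5 kHz.
187.34 kHz mod fs = 32.12 kHz.
32.12 kHz > fs/2 = 25.87 kHz, folds to fs − 32.12 kHz = 19.62 kHz.
Distinct values: {0.06 kHz, 12.26 kHz, 15.5 kHz, 19.62 kHz} → 4.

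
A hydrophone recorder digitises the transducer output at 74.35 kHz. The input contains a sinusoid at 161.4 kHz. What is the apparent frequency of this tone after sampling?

161.4 kHz mod fs = 12.7 kHz.
12.7 kHz ≤ fs/2 = 37.175 kHz, appears at 12.7 kHz.

12.7 kHz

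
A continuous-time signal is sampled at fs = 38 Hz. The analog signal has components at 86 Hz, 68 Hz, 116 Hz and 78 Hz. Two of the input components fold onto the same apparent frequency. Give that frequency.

2 Hz

fs/2 = 19 Hz.
86 Hz mod fs = 10 Hz.
10 Hz ≤ fs/2 = 19 Hz, appears at 10 Hz.
68 Hz mod fs = 30 Hz.
30 Hz > fs/2 = 19 Hz, folds to fs − 30 Hz = 8 Hz.
116 Hz mod fs = 2 Hz.
2 Hz ≤ fs/2 = 19 Hz, appears at 2 Hz.
78 Hz mod fs = 2 Hz.
2 Hz ≤ fs/2 = 19 Hz, appears at 2 Hz.
78 Hz and 116 Hz both map to 2 Hz.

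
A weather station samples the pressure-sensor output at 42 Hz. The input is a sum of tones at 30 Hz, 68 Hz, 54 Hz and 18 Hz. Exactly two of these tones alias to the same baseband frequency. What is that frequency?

12 Hz

fs/2 = 21 Hz.
30 Hz > fs/2 = 21 Hz, folds to fs − 30 Hz = 12 Hz.
68 Hz mod fs = 26 Hz.
26 Hz > fs/2 = 21 Hz, folds to fs − 26 Hz = 16 Hz.
54 Hz mod fs = 12 Hz.
12 Hz ≤ fs/2 = 21 Hz, appears at 12 Hz.
18 Hz ≤ fs/2 = 21 Hz, passes unchanged.
30 Hz and 54 Hz both map to 12 Hz.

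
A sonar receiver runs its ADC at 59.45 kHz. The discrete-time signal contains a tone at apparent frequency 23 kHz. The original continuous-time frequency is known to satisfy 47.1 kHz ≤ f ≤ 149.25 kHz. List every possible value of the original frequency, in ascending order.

Frequencies that alias to 23 kHz are k·fs ± 23 kHz for integer k ≥ 0.
k=0: 23 kHz.
k=1: 36.45 kHz, 82.45 kHz.
k=2: 95.9 kHz, 141.9 kHz.
k=3: 155.35 kHz, 201.35 kHz.
Within [47.1 kHz, 149.25 kHz]: 82.45 kHz, 95.9 kHz, 141.9 kHz.

82.45 kHz, 95.9 kHz, 141.9 kHz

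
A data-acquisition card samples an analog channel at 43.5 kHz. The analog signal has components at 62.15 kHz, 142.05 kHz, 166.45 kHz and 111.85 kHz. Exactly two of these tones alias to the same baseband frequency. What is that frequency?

18.65 kHz

fs/2 = 21.75 kHz.
62.15 kHz mod fs = 18.65 kHz.
18.65 kHz ≤ fs/2 = 21.75 kHz, appears at 18.65 kHz.
142.05 kHz mod fs = 11.55 kHz.
11.55 kHz ≤ fs/2 = 21.75 kHz, appears at 11.55 kHz.
166.45 kHz mod fs = 35.95 kHz.
35.95 kHz > fs/2 = 21.75 kHz, folds to fs − 35.95 kHz = 7.55 kHz.
111.85 kHz mod fs = 24.85 kHz.
24.85 kHz > fs/2 = 21.75 kHz, folds to fs − 24.85 kHz = 18.65 kHz.
62.15 kHz and 111.85 kHz both map to 18.65 kHz.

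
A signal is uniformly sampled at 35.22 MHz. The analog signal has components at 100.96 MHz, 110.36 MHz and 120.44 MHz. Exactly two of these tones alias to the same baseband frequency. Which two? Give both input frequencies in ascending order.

fs/2 = 17.61 MHz.
100.96 MHz mod fs = 30.52 MHz.
30.52 MHz > fs/2 = 17.61 MHz, folds to fs − 30.52 MHz = 4.7 MHz.
110.36 MHz mod fs = 4.7 MHz.
4.7 MHz ≤ fs/2 = 17.61 MHz, appears at 4.7 MHz.
120.44 MHz mod fs = 14.78 MHz.
14.78 MHz ≤ fs/2 = 17.61 MHz, appears at 14.78 MHz.
100.96 MHz and 110.36 MHz both map to 4.7 MHz.

100.96 MHz, 110.36 MHz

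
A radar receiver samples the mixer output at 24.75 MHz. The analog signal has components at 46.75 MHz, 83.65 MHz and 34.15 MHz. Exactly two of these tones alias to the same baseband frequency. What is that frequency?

fs/2 = 12.375 MHz.
46.75 MHz mod fs = 22 MHz.
22 MHz > fs/2 = 12.375 MHz, folds to fs − 22 MHz = 2.75 MHz.
83.65 MHz mod fs = 9.4 MHz.
9.4 MHz ≤ fs/2 = 12.375 MHz, appears at 9.4 MHz.
34.15 MHz mod fs = 9.4 MHz.
9.4 MHz ≤ fs/2 = 12.375 MHz, appears at 9.4 MHz.
34.15 MHz and 83.65 MHz both map to 9.4 MHz.

9.4 MHz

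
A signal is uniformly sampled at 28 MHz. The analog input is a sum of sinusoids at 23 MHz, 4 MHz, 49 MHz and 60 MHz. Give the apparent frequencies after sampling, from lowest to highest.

fs/2 = 14 MHz.
23 MHz > fs/2 = 14 MHz, folds to fs − 23 MHz = 5 MHz.
4 MHz ≤ fs/2 = 14 MHz, passes unchanged.
49 MHz mod fs = 21 MHz.
21 MHz > fs/2 = 14 MHz, folds to fs − 21 MHz = 7 MHz.
60 MHz mod fs = 4 MHz.
4 MHz ≤ fs/2 = 14 MHz, appears at 4 MHz.
Distinct values: {4 MHz, 5 MHz, 7 MHz}.

4 MHz, 5 MHz, 7 MHz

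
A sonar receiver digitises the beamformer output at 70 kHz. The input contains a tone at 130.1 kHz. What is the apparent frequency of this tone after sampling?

130.1 kHz mod fs = 60.1 kHz.
60.1 kHz > fs/2 = 35 kHz, folds to fs − 60.1 kHz = 9.9 kHz.

9.9 kHz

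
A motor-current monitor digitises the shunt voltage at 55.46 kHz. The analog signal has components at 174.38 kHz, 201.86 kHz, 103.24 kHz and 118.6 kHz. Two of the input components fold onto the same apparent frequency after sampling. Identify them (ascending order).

fs/2 = 27.73 kHz.
174.38 kHz mod fs = 8 kHz.
8 kHz ≤ fs/2 = 27.73 kHz, appears at 8 kHz.
201.86 kHz mod fs = 35.48 kHz.
35.48 kHz > fs/2 = 27.73 kHz, folds to fs − 35.48 kHz = 19.98 kHz.
103.24 kHz mod fs = 47.78 kHz.
47.78 kHz > fs/2 = 27.73 kHz, folds to fs − 47.78 kHz = 7.68 kHz.
118.6 kHz mod fs = 7.68 kHz.
7.68 kHz ≤ fs/2 = 27.73 kHz, appears at 7.68 kHz.
103.24 kHz and 118.6 kHz both map to 7.68 kHz.

103.24 kHz, 118.6 kHz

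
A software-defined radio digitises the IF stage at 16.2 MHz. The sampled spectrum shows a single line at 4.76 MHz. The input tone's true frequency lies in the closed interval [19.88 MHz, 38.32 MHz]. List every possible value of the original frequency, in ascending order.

Frequencies that alias to 4.76 MHz are k·fs ± 4.76 MHz for integer k ≥ 0.
k=0: 4.76 MHz.
k=1: 11.44 MHz, 20.96 MHz.
k=2: 27.64 MHz, 37.16 MHz.
k=3: 43.84 MHz, 53.36 MHz.
Within [19.88 MHz, 38.32 MHz]: 20.96 MHz, 27.64 MHz, 37.16 MHz.

20.96 MHz, 27.64 MHz, 37.16 MHz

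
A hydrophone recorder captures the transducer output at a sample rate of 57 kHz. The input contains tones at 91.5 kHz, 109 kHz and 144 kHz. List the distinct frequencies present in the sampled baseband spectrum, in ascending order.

fs/2 = 28.5 kHz.
91.5 kHz mod fs = 34.5 kHz.
34.5 kHz > fs/2 = 28.5 kHz, folds to fs − 34.5 kHz = 22.5 kHz.
109 kHz mod fs = 52 kHz.
52 kHz > fs/2 = 28.5 kHz, folds to fs − 52 kHz = 5 kHz.
144 kHz mod fs = 30 kHz.
30 kHz > fs/2 = 28.5 kHz, folds to fs − 30 kHz = 27 kHz.
Distinct values: {5 kHz, 22.5 kHz, 27 kHz}.

5 kHz, 22.5 kHz, 27 kHz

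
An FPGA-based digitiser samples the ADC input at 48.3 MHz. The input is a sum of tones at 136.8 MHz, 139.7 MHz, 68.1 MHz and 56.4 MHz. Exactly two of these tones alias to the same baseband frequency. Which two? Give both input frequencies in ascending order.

fs/2 = 24.15 MHz.
136.8 MHz mod fs = 40.2 MHz.
40.2 MHz > fs/2 = 24.15 MHz, folds to fs − 40.2 MHz = 8.1 MHz.
139.7 MHz mod fs = 43.1 MHz.
43.1 MHz > fs/2 = 24.15 MHz, folds to fs − 43.1 MHz = 5.2 MHz.
68.1 MHz mod fs = 19.8 MHz.
19.8 MHz ≤ fs/2 = 24.15 MHz, appears at 19.8 MHz.
56.4 MHz mod fs = 8.1 MHz.
8.1 MHz ≤ fs/2 = 24.15 MHz, appears at 8.1 MHz.
56.4 MHz and 136.8 MHz both map to 8.1 MHz.

56.4 MHz, 136.8 MHz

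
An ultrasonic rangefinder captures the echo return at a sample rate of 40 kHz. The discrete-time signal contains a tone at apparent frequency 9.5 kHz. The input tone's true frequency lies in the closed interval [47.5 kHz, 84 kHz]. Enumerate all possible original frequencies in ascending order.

49.5 kHz, 70.5 kHz

Frequencies that alias to 9.5 kHz are k·fs ± 9.5 kHz for integer k ≥ 0.
k=0: 9.5 kHz.
k=1: 30.5 kHz, 49.5 kHz.
k=2: 70.5 kHz, 89.5 kHz.
k=3: 110.5 kHz, 129.5 kHz.
Within [47.5 kHz, 84 kHz]: 49.5 kHz, 70.5 kHz.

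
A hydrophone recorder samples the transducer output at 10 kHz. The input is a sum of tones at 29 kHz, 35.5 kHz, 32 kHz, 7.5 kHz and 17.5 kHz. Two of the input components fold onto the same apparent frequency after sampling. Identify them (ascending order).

7.5 kHz, 17.5 kHz

fs/2 = 5 kHz.
29 kHz mod fs = 9 kHz.
9 kHz > fs/2 = 5 kHz, folds to fs − 9 kHz = 1 kHz.
35.5 kHz mod fs = 5.5 kHz.
5.5 kHz > fs/2 = 5 kHz, folds to fs − 5.5 kHz = 4.5 kHz.
32 kHz mod fs = 2 kHz.
2 kHz ≤ fs/2 = 5 kHz, appears at 2 kHz.
7.5 kHz > fs/2 = 5 kHz, folds to fs − 7.5 kHz = 2.5 kHz.
17.5 kHz mod fs = 7.5 kHz.
7.5 kHz > fs/2 = 5 kHz, folds to fs − 7.5 kHz = 2.5 kHz.
7.5 kHz and 17.5 kHz both map to 2.5 kHz.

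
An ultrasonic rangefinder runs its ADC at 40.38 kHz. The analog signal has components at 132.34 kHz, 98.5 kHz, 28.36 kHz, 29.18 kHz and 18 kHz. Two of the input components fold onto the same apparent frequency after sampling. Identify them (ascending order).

fs/2 = 20.19 kHz.
132.34 kHz mod fs = 11.2 kHz.
11.2 kHz ≤ fs/2 = 20.19 kHz, appears at 11.2 kHz.
98.5 kHz mod fs = 17.74 kHz.
17.74 kHz ≤ fs/2 = 20.19 kHz, appears at 17.74 kHz.
28.36 kHz > fs/2 = 20.19 kHz, folds to fs − 28.36 kHz = 12.02 kHz.
29.18 kHz > fs/2 = 20.19 kHz, folds to fs − 29.18 kHz = 11.2 kHz.
18 kHz ≤ fs/2 = 20.19 kHz, passes unchanged.
29.18 kHz and 132.34 kHz both map to 11.2 kHz.

29.18 kHz, 132.34 kHz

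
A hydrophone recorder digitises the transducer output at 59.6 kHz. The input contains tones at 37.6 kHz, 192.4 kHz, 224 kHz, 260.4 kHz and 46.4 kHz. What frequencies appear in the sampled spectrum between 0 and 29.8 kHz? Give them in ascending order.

13.2 kHz, 13.6 kHz, 14.4 kHz, 22 kHz

fs/2 = 29.8 kHz.
37.6 kHz > fs/2 = 29.8 kHz, folds to fs − 37.6 kHz = 22 kHz.
192.4 kHz mod fs = 13.6 kHz.
13.6 kHz ≤ fs/2 = 29.8 kHz, appears at 13.6 kHz.
224 kHz mod fs = 45.2 kHz.
45.2 kHz > fs/2 = 29.8 kHz, folds to fs − 45.2 kHz = 14.4 kHz.
260.4 kHz mod fs = 22 kHz.
22 kHz ≤ fs/2 = 29.8 kHz, appears at 22 kHz.
46.4 kHz > fs/2 = 29.8 kHz, folds to fs − 46.4 kHz = 13.2 kHz.
Distinct values: {13.2 kHz, 13.6 kHz, 14.4 kHz, 22 kHz}.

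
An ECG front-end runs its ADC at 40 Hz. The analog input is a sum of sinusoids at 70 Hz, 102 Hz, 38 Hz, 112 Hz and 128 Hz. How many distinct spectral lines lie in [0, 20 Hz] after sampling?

fs/2 = 20 Hz.
70 Hz mod fs = 30 Hz.
30 Hz > fs/2 = 20 Hz, folds to fs − 30 Hz = 10 Hz.
102 Hz mod fs = 22 Hz.
22 Hz > fs/2 = 20 Hz, folds to fs − 22 Hz = 18 Hz.
38 Hz > fs/2 = 20 Hz, folds to fs − 38 Hz = 2 Hz.
112 Hz mod fs = 32 Hz.
32 Hz > fs/2 = 20 Hz, folds to fs − 32 Hz = 8 Hz.
128 Hz mod fs = 8 Hz.
8 Hz ≤ fs/2 = 20 Hz, appears at 8 Hz.
Distinct values: {2 Hz, 8 Hz, 10 Hz, 18 Hz} → 4.

4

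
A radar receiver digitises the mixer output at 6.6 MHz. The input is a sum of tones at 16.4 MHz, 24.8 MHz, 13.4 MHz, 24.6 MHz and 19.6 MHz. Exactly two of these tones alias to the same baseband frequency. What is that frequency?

0.2 MHz

fs/2 = 3.3 MHz.
16.4 MHz mod fs = 3.2 MHz.
3.2 MHz ≤ fs/2 = 3.3 MHz, appears at 3.2 MHz.
24.8 MHz mod fs = 5 MHz.
5 MHz > fs/2 = 3.3 MHz, folds to fs − 5 MHz = 1.6 MHz.
13.4 MHz mod fs = 0.2 MHz.
0.2 MHz ≤ fs/2 = 3.3 MHz, appears at 0.2 MHz.
24.6 MHz mod fs = 4.8 MHz.
4.8 MHz > fs/2 = 3.3 MHz, folds to fs − 4.8 MHz = 1.8 MHz.
19.6 MHz mod fs = 6.4 MHz.
6.4 MHz > fs/2 = 3.3 MHz, folds to fs − 6.4 MHz = 0.2 MHz.
13.4 MHz and 19.6 MHz both map to 0.2 MHz.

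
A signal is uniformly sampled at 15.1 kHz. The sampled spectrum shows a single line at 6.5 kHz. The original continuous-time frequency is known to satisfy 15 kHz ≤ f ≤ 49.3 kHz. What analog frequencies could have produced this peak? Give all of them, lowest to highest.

Frequencies that alias to 6.5 kHz are k·fs ± 6.5 kHz for integer k ≥ 0.
k=0: 6.5 kHz.
k=1: 8.6 kHz, 21.6 kHz.
k=2: 23.7 kHz, 36.7 kHz.
k=3: 38.8 kHz, 51.8 kHz.
k=4: 53.9 kHz, 66.9 kHz.
Within [15 kHz, 49.3 kHz]: 21.6 kHz, 23.7 kHz, 36.7 kHz, 38.8 kHz.

21.6 kHz, 23.7 kHz, 36.7 kHz, 38.8 kHz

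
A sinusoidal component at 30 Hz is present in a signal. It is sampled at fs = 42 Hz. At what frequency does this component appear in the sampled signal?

30 Hz > fs/2 = 21 Hz, folds to fs − 30 Hz = 12 Hz.

12 Hz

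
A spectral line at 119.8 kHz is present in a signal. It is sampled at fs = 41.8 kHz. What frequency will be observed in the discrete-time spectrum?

5.6 kHz

119.8 kHz mod fs = 36.2 kHz.
36.2 kHz > fs/2 = 20.9 kHz, folds to fs − 36.2 kHz = 5.6 kHz.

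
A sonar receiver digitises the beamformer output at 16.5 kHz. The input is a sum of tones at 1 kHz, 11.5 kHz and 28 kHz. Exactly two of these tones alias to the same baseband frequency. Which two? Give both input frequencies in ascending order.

fs/2 = 8.25 kHz.
1 kHz ≤ fs/2 = 8.25 kHz, passes unchanged.
11.5 kHz > fs/2 = 8.25 kHz, folds to fs − 11.5 kHz = 5 kHz.
28 kHz mod fs = 11.5 kHz.
11.5 kHz > fs/2 = 8.25 kHz, folds to fs − 11.5 kHz = 5 kHz.
11.5 kHz and 28 kHz both map to 5 kHz.

11.5 kHz, 28 kHz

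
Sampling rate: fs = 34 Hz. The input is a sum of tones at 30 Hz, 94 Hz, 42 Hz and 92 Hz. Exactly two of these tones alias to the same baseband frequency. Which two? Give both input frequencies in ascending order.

42 Hz, 94 Hz

fs/2 = 17 Hz.
30 Hz > fs/2 = 17 Hz, folds to fs − 30 Hz = 4 Hz.
94 Hz mod fs = 26 Hz.
26 Hz > fs/2 = 17 Hz, folds to fs − 26 Hz = 8 Hz.
42 Hz mod fs = 8 Hz.
8 Hz ≤ fs/2 = 17 Hz, appears at 8 Hz.
92 Hz mod fs = 24 Hz.
24 Hz > fs/2 = 17 Hz, folds to fs − 24 Hz = 10 Hz.
42 Hz and 94 Hz both map to 8 Hz.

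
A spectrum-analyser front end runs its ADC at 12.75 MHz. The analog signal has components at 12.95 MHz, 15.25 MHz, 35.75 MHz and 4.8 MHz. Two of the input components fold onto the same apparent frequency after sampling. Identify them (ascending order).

fs/2 = 6.375 MHz.
12.95 MHz mod fs = 0.2 MHz.
0.2 MHz ≤ fs/2 = 6.375 MHz, appears at 0.2 MHz.
15.25 MHz mod fs = 2.5 MHz.
2.5 MHz ≤ fs/2 = 6.375 MHz, appears at 2.5 MHz.
35.75 MHz mod fs = 10.25 MHz.
10.25 MHz > fs/2 = 6.375 MHz, folds to fs − 10.25 MHz = 2.5 MHz.
4.8 MHz ≤ fs/2 = 6.375 MHz, passes unchanged.
15.25 MHz and 35.75 MHz both map to 2.5 MHz.

15.25 MHz, 35.75 MHz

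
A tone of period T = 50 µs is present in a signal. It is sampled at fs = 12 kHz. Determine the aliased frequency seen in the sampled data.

T = 50 µs → f = 1/T = 20 kHz.
20 kHz mod fs = 8 kHz.
8 kHz > fs/2 = 6 kHz, folds to fs − 8 kHz = 4 kHz.

4 kHz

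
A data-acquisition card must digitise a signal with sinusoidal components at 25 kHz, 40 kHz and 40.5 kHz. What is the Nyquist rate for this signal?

81 kHz

Highest-frequency component: 40.5 kHz.
Nyquist rate = 2 × 40.5 kHz = 81 kHz.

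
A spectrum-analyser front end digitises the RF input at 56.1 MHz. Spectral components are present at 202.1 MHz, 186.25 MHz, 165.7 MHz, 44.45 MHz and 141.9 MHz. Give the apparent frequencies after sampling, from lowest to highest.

fs/2 = 28.05 MHz.
202.1 MHz mod fs = 33.8 MHz.
33.8 MHz > fs/2 = 28.05 MHz, folds to fs − 33.8 MHz = 22.3 MHz.
186.25 MHz mod fs = 17.95 MHz.
17.95 MHz ≤ fs/2 = 28.05 MHz, appears at 17.95 MHz.
165.7 MHz mod fs = 53.5 MHz.
53.5 MHz > fs/2 = 28.05 MHz, folds to fs − 53.5 MHz = 2.6 MHz.
44.45 MHz > fs/2 = 28.05 MHz, folds to fs − 44.45 MHz = 11.65 MHz.
141.9 MHz mod fs = 29.7 MHz.
29.7 MHz > fs/2 = 28.05 MHz, folds to fs − 29.7 MHz = 26.4 MHz.
Distinct values: {2.6 MHz, 11.65 MHz, 17.95 MHz, 22.3 MHz, 26.4 MHz}.

2.6 MHz, 11.65 MHz, 17.95 MHz, 22.3 MHz, 26.4 MHz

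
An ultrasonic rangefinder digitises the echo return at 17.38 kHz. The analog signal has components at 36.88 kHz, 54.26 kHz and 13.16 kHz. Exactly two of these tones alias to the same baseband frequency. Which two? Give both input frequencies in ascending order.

36.88 kHz, 54.26 kHz

fs/2 = 8.69 kHz.
36.88 kHz mod fs = 2.12 kHz.
2.12 kHz ≤ fs/2 = 8.69 kHz, appears at 2.12 kHz.
54.26 kHz mod fs = 2.12 kHz.
2.12 kHz ≤ fs/2 = 8.69 kHz, appears at 2.12 kHz.
13.16 kHz > fs/2 = 8.69 kHz, folds to fs − 13.16 kHz = 4.22 kHz.
36.88 kHz and 54.26 kHz both map to 2.12 kHz.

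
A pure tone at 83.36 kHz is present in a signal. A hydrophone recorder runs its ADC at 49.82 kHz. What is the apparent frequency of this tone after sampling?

16.28 kHz

83.36 kHz mod fs = 33.54 kHz.
33.54 kHz > fs/2 = 24.91 kHz, folds to fs − 33.54 kHz = 16.28 kHz.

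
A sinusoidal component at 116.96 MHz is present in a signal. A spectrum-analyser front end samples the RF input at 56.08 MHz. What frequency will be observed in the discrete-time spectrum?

116.96 MHz mod fs = 4.8 MHz.
4.8 MHz ≤ fs/2 = 28.04 MHz, appears at 4.8 MHz.

4.8 MHz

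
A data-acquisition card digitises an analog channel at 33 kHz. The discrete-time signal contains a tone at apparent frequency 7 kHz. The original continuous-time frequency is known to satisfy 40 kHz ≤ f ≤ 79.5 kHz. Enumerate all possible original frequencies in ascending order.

Frequencies that alias to 7 kHz are k·fs ± 7 kHz for integer k ≥ 0.
k=0: 7 kHz.
k=1: 26 kHz, 40 kHz.
k=2: 59 kHz, 73 kHz.
k=3: 92 kHz, 106 kHz.
Within [40 kHz, 79.5 kHz]: 40 kHz, 59 kHz, 73 kHz.

40 kHz, 59 kHz, 73 kHz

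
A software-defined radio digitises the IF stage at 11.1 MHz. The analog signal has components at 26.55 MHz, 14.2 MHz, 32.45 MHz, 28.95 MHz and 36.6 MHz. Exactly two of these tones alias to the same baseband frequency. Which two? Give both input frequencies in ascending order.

fs/2 = 5.55 MHz.
26.55 MHz mod fs = 4.35 MHz.
4.35 MHz ≤ fs/2 = 5.55 MHz, appears at 4.35 MHz.
14.2 MHz mod fs = 3.1 MHz.
3.1 MHz ≤ fs/2 = 5.55 MHz, appears at 3.1 MHz.
32.45 MHz mod fs = 10.25 MHz.
10.25 MHz > fs/2 = 5.55 MHz, folds to fs − 10.25 MHz = 0.85 MHz.
28.95 MHz mod fs = 6.75 MHz.
6.75 MHz > fs/2 = 5.55 MHz, folds to fs − 6.75 MHz = 4.35 MHz.
36.6 MHz mod fs = 3.3 MHz.
3.3 MHz ≤ fs/2 = 5.55 MHz, appears at 3.3 MHz.
26.55 MHz and 28.95 MHz both map to 4.35 MHz.

26.55 MHz, 28.95 MHz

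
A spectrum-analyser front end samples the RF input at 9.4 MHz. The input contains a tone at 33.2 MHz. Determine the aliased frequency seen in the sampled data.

4.4 MHz

33.2 MHz mod fs = 5 MHz.
5 MHz > fs/2 = 4.7 MHz, folds to fs − 5 MHz = 4.4 MHz.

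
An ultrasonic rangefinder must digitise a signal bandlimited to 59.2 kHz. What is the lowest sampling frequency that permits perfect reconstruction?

118.4 kHz

Nyquist rate = 2 × 59.2 kHz = 118.4 kHz.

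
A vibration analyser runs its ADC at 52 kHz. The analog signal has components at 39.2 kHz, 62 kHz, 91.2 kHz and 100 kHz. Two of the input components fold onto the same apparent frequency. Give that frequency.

fs/2 = 26 kHz.
39.2 kHz > fs/2 = 26 kHz, folds to fs − 39.2 kHz = 12.8 kHz.
62 kHz mod fs = 10 kHz.
10 kHz ≤ fs/2 = 26 kHz, appears at 10 kHz.
91.2 kHz mod fs = 39.2 kHz.
39.2 kHz > fs/2 = 26 kHz, folds to fs − 39.2 kHz = 12.8 kHz.
100 kHz mod fs = 48 kHz.
48 kHz > fs/2 = 26 kHz, folds to fs − 48 kHz = 4 kHz.
39.2 kHz and 91.2 kHz both map to 12.8 kHz.

12.8 kHz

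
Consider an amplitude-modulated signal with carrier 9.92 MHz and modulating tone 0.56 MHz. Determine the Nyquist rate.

20.96 MHz

AM sidebands sit at fc ± fm = 9.36 MHz and 10.48 MHz.
Highest-frequency component: 10.48 MHz.
Nyquist rate = 2 × 10.48 MHz = 20.96 MHz.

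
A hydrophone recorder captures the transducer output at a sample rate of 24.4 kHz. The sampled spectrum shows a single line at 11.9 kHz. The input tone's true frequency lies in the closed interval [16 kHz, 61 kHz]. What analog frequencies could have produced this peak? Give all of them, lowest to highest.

Frequencies that alias to 11.9 kHz are k·fs ± 11.9 kHz for integer k ≥ 0.
k=0: 11.9 kHz.
k=1: 12.5 kHz, 36.3 kHz.
k=2: 36.9 kHz, 60.7 kHz.
k=3: 61.3 kHz, 85.1 kHz.
Within [16 kHz, 61 kHz]: 36.3 kHz, 36.9 kHz, 60.7 kHz.

36.3 kHz, 36.9 kHz, 60.7 kHz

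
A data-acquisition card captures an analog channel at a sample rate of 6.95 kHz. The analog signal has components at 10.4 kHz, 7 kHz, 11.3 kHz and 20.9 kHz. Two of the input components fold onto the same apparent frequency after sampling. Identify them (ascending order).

fs/2 = 3.475 kHz.
10.4 kHz mod fs = 3.45 kHz.
3.45 kHz ≤ fs/2 = 3.475 kHz, appears at 3.45 kHz.
7 kHz mod fs = 0.05 kHz.
0.05 kHz ≤ fs/2 = 3.475 kHz, appears at 0.05 kHz.
11.3 kHz mod fs = 4.35 kHz.
4.35 kHz > fs/2 = 3.475 kHz, folds to fs − 4.35 kHz = 2.6 kHz.
20.9 kHz mod fs = 0.05 kHz.
0.05 kHz ≤ fs/2 = 3.475 kHz, appears at 0.05 kHz.
7 kHz and 20.9 kHz both map to 0.05 kHz.

7 kHz, 20.9 kHz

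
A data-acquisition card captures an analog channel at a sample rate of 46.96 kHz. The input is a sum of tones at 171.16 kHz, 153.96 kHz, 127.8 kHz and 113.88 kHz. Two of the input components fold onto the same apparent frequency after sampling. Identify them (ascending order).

fs/2 = 23.48 kHz.
171.16 kHz mod fs = 30.28 kHz.
30.28 kHz > fs/2 = 23.48 kHz, folds to fs − 30.28 kHz = 16.68 kHz.
153.96 kHz mod fs = 13.08 kHz.
13.08 kHz ≤ fs/2 = 23.48 kHz, appears at 13.08 kHz.
127.8 kHz mod fs = 33.88 kHz.
33.88 kHz > fs/2 = 23.48 kHz, folds to fs − 33.88 kHz = 13.08 kHz.
113.88 kHz mod fs = 19.96 kHz.
19.96 kHz ≤ fs/2 = 23.48 kHz, appears at 19.96 kHz.
127.8 kHz and 153.96 kHz both map to 13.08 kHz.

127.8 kHz, 153.96 kHz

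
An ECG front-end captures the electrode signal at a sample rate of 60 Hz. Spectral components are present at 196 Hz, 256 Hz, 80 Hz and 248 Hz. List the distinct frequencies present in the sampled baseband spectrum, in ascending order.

fs/2 = 30 Hz.
196 Hz mod fs = 16 Hz.
16 Hz ≤ fs/2 = 30 Hz, appears at 16 Hz.
256 Hz mod fs = 16 Hz.
16 Hz ≤ fs/2 = 30 Hz, appears at 16 Hz.
80 Hz mod fs = 20 Hz.
20 Hz ≤ fs/2 = 30 Hz, appears at 20 Hz.
248 Hz mod fs = 8 Hz.
8 Hz ≤ fs/2 = 30 Hz, appears at 8 Hz.
Distinct values: {8 Hz, 16 Hz, 20 Hz}.

8 Hz, 16 Hz, 20 Hz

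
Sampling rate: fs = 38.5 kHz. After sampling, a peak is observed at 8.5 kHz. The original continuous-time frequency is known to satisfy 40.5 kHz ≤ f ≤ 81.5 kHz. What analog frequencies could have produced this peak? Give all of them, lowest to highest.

Frequencies that alias to 8.5 kHz are k·fs ± 8.5 kHz for integer k ≥ 0.
k=0: 8.5 kHz.
k=1: 30 kHz, 47 kHz.
k=2: 68.5 kHz, 85.5 kHz.
k=3: 107 kHz, 124 kHz.
Within [40.5 kHz, 81.5 kHz]: 47 kHz, 68.5 kHz.

47 kHz, 68.5 kHz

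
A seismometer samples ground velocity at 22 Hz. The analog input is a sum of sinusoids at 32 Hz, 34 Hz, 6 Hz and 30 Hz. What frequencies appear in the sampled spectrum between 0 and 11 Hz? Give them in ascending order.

fs/2 = 11 Hz.
32 Hz mod fs = 10 Hz.
10 Hz ≤ fs/2 = 11 Hz, appears at 10 Hz.
34 Hz mod fs = 12 Hz.
12 Hz > fs/2 = 11 Hz, folds to fs − 12 Hz = 10 Hz.
6 Hz ≤ fs/2 = 11 Hz, passes unchanged.
30 Hz mod fs = 8 Hz.
8 Hz ≤ fs/2 = 11 Hz, appears at 8 Hz.
Distinct values: {6 Hz, 8 Hz, 10 Hz}.

6 Hz, 8 Hz, 10 Hz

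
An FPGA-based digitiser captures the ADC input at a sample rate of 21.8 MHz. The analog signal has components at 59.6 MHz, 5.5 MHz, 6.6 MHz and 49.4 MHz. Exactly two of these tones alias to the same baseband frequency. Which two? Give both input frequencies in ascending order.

fs/2 = 10.9 MHz.
59.6 MHz mod fs = 16 MHz.
16 MHz > fs/2 = 10.9 MHz, folds to fs − 16 MHz = 5.8 MHz.
5.5 MHz ≤ fs/2 = 10.9 MHz, passes unchanged.
6.6 MHz ≤ fs/2 = 10.9 MHz, passes unchanged.
49.4 MHz mod fs = 5.8 MHz.
5.8 MHz ≤ fs/2 = 10.9 MHz, appears at 5.8 MHz.
49.4 MHz and 59.6 MHz both map to 5.8 MHz.

49.4 MHz, 59.6 MHz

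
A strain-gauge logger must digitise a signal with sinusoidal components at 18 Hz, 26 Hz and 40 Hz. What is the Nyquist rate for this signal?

80 Hz

Highest-frequency component: 40 Hz.
Nyquist rate = 2 × 40 Hz = 80 Hz.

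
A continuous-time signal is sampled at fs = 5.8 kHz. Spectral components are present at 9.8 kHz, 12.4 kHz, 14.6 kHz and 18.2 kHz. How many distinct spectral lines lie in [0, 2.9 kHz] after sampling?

3

fs/2 = 2.9 kHz.
9.8 kHz mod fs = 4 kHz.
4 kHz > fs/2 = 2.9 kHz, folds to fs − 4 kHz = 1.8 kHz.
12.4 kHz mod fs = 0.8 kHz.
0.8 kHz ≤ fs/2 = 2.9 kHz, appears at 0.8 kHz.
14.6 kHz mod fs = 3 kHz.
3 kHz > fs/2 = 2.9 kHz, folds to fs − 3 kHz = 2.8 kHz.
18.2 kHz mod fs = 0.8 kHz.
0.8 kHz ≤ fs/2 = 2.9 kHz, appears at 0.8 kHz.
Distinct values: {0.8 kHz, 1.8 kHz, 2.8 kHz} → 3.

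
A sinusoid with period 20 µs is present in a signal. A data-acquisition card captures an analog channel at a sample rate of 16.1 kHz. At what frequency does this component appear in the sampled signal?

T = 20 µs → f = 1/T = 50 kHz.
50 kHz mod fs = 1.7 kHz.
1.7 kHz ≤ fs/2 = 8.05 kHz, appears at 1.7 kHz.

1.7 kHz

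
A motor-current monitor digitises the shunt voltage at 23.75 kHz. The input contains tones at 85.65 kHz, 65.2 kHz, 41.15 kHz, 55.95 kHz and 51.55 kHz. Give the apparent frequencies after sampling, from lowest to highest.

4.05 kHz, 6.05 kHz, 6.35 kHz, 8.45 kHz, 9.35 kHz

fs/2 = 11.875 kHz.
85.65 kHz mod fs = 14.4 kHz.
14.4 kHz > fs/2 = 11.875 kHz, folds to fs − 14.4 kHz = 9.35 kHz.
65.2 kHz mod fs = 17.7 kHz.
17.7 kHz > fs/2 = 11.875 kHz, folds to fs − 17.7 kHz = 6.05 kHz.
41.15 kHz mod fs = 17.4 kHz.
17.4 kHz > fs/2 = 11.875 kHz, folds to fs − 17.4 kHz = 6.35 kHz.
55.95 kHz mod fs = 8.45 kHz.
8.45 kHz ≤ fs/2 = 11.875 kHz, appears at 8.45 kHz.
51.55 kHz mod fs = 4.05 kHz.
4.05 kHz ≤ fs/2 = 11.875 kHz, appears at 4.05 kHz.
Distinct values: {4.05 kHz, 6.05 kHz, 6.35 kHz, 8.45 kHz, 9.35 kHz}.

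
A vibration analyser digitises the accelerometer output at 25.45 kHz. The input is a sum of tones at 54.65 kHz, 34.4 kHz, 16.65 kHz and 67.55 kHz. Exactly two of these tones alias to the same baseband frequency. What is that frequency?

8.8 kHz

fs/2 = 12.725 kHz.
54.65 kHz mod fs = 3.75 kHz.
3.75 kHz ≤ fs/2 = 12.725 kHz, appears at 3.75 kHz.
34.4 kHz mod fs = 8.95 kHz.
8.95 kHz ≤ fs/2 = 12.725 kHz, appears at 8.95 kHz.
16.65 kHz > fs/2 = 12.725 kHz, folds to fs − 16.65 kHz = 8.8 kHz.
67.55 kHz mod fs = 16.65 kHz.
16.65 kHz > fs/2 = 12.725 kHz, folds to fs − 16.65 kHz = 8.8 kHz.
16.65 kHz and 67.55 kHz both map to 8.8 kHz.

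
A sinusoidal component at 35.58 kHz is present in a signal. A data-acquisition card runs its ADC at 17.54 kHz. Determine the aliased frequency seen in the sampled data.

0.5 kHz

35.58 kHz mod fs = 0.5 kHz.
0.5 kHz ≤ fs/2 = 8.77 kHz, appears at 0.5 kHz.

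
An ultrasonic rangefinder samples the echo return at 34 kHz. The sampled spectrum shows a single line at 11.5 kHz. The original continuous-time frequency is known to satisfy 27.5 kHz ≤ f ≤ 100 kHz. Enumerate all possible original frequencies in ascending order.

45.5 kHz, 56.5 kHz, 79.5 kHz, 90.5 kHz

Frequencies that alias to 11.5 kHz are k·fs ± 11.5 kHz for integer k ≥ 0.
k=0: 11.5 kHz.
k=1: 22.5 kHz, 45.5 kHz.
k=2: 56.5 kHz, 79.5 kHz.
k=3: 90.5 kHz, 113.5 kHz.
k=4: 124.5 kHz, 147.5 kHz.
Within [27.5 kHz, 100 kHz]: 45.5 kHz, 56.5 kHz, 79.5 kHz, 90.5 kHz.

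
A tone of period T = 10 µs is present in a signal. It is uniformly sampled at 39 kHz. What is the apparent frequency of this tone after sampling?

17 kHz

T = 10 µs → f = 1/T = 100 kHz.
100 kHz mod fs = 22 kHz.
22 kHz > fs/2 = 19.5 kHz, folds to fs − 22 kHz = 17 kHz.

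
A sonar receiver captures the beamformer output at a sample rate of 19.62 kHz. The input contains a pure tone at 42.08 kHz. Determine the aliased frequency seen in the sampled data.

2.84 kHz

42.08 kHz mod fs = 2.84 kHz.
2.84 kHz ≤ fs/2 = 9.81 kHz, appears at 2.84 kHz.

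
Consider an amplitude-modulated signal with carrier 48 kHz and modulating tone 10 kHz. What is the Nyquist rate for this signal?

AM sidebands sit at fc ± fm = 38 kHz and 58 kHz.
Highest-frequency component: 58 kHz.
Nyquist rate = 2 × 58 kHz = 116 kHz.

116 kHz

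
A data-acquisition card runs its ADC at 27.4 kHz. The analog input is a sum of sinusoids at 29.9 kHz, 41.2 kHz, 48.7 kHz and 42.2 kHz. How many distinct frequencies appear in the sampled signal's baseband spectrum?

fs/2 = 13.7 kHz.
29.9 kHz mod fs = 2.5 kHz.
2.5 kHz ≤ fs/2 = 13.7 kHz, appears at 2.5 kHz.
41.2 kHz mod fs = 13.8 kHz.
13.8 kHz > fs/2 = 13.7 kHz, folds to fs − 13.8 kHz = 13.6 kHz.
48.7 kHz mod fs = 21.3 kHz.
21.3 kHz > fs/2 = 13.7 kHz, folds to fs − 21.3 kHz = 6.1 kHz.
42.2 kHz mod fs = 14.8 kHz.
14.8 kHz > fs/2 = 13.7 kHz, folds to fs − 14.8 kHz = 12.6 kHz.
Distinct values: {2.5 kHz, 6.1 kHz, 12.6 kHz, 13.6 kHz} → 4.

4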